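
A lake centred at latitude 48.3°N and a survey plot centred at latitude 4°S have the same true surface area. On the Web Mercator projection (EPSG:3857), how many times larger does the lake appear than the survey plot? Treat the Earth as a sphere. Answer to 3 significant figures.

Mercator is conformal with k = sec φ, so areal scale = k² = sec²φ.
At 48.3°: sec²(48.3°) = 1/0.6652² = 2.260.
At 4°: sec²(4°) = 1/0.9976² = 1.005.
Ratio = 2.260/1.005 = cos²(4°)/cos²(48.3°) ≈ 2.25.

2.25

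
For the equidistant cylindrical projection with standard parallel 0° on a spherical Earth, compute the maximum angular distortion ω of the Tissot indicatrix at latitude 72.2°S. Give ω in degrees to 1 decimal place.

For the equirectangular projection with φ₀ = 0 (plate carrée), h = 1 along meridians and k = sec φ along parallels.
At 72.2°: h = 1.000, k = 3.271; principal scales a = 3.271, b = 1.000.
sin(ω/2) = (a − b)/(a + b) = 2.271/4.271 = 0.5318, so ω = 2 arcsin(0.5318) ≈ 64.2°.

64.2°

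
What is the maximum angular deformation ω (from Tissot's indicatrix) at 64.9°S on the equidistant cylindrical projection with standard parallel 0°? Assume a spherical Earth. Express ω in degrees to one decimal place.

For the equirectangular projection with φ₀ = 0 (plate carrée), h = 1 along meridians and k = sec φ along parallels.
At 64.9°: h = 1.000, k = 2.357; principal scales a = 2.357, b = 1.000.
sin(ω/2) = (a − b)/(a + b) = 1.357/3.357 = 0.4043, so ω = 2 arcsin(0.4043) ≈ 47.7°.

47.7°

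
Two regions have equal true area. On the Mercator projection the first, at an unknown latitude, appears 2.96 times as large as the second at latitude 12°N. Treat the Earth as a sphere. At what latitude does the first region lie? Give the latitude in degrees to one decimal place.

On Mercator, (apparent₁)/(apparent₂) = sec²φ₁ / sec²φ₂ when true areas are equal.
cos²φ₂ / cos²φ₁ = 2.96  ⇒  cos φ₁ = cos 12° / √2.96 = 0.9781/1.720 = 0.5685.
φ₁ = arccos(0.5685) ≈ 55.4°.

55.4°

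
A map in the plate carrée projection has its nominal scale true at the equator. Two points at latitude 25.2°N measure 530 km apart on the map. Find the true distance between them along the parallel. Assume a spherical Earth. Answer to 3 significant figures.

Plate carrée maps x = Rλ, y = Rφ. The meridian scale is h = 1 and the parallel scale is k = 1/cos φ = sec φ.
Along the parallel at 25.2°, map distances are exaggerated by k = sec 25.2° = 1.105.
True distance = 530 / 1.105 = 530 × cos 25.2° ≈ 480 km.

480 km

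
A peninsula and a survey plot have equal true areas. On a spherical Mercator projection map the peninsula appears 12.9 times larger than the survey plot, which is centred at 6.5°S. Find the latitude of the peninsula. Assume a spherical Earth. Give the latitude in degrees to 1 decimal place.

73.9°

On Mercator, (apparent₁)/(apparent₂) = sec²φ₁ / sec²φ₂ when true areas are equal.
cos²φ₂ / cos²φ₁ = 12.9  ⇒  cos φ₁ = cos 6.5° / √12.9 = 0.9936/3.592 = 0.2766.
φ₁ = arccos(0.2766) ≈ 73.9°.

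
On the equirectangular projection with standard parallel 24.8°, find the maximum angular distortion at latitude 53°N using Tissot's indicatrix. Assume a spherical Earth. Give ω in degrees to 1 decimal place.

With standard parallel φ₀ = 24.8°, the equirectangular projection gives x = Rλ cos φ₀, y = Rφ, so h = 1 and k = cos 24.8° / cos φ.
At 53°: h = 1.000, k = 1.508; principal scales a = 1.508, b = 1.000.
sin(ω/2) = (a − b)/(a + b) = 0.5084/2.508 = 0.2027, so ω = 2 arcsin(0.2027) ≈ 23.4°.

23.4°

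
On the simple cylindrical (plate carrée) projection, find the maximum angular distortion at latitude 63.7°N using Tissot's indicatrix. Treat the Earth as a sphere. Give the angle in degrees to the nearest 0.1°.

For the equirectangular projection with φ₀ = 0 (plate carrée), h = 1 along meridians and k = sec φ along parallels.
At 63.7°: h = 1.000, k = 2.257; principal scales a = 2.257, b = 1.000.
sin(ω/2) = (a − b)/(a + b) = 1.257/3.257 = 0.3859, so ω = 2 arcsin(0.3859) ≈ 45.4°.

45.4°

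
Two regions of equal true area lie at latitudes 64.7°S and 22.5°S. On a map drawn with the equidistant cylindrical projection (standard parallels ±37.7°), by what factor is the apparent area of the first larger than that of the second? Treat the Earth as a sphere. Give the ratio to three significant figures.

2.16

The equidistant cylindrical projection with φ₀ = 37.7° has h = 1 (meridians true) and k = cos φ₀ / cos φ along parallels.
Areal scale at 64.7°: h·k = 1.000 × 1.851 = 1.851.
Areal scale at 22.5°: h·k = 1.000 × 0.8564 = 0.8564.
Ratio = 1.851/0.8564 ≈ 2.16.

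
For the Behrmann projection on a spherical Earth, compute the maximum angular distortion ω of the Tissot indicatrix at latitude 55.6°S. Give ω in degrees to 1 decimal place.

Behrmann is a cylindrical equal-area projection with standard parallels at ±30°. For cylindrical equal-area with standard parallel φ₀, h = cos φ / cos φ₀ and k = cos φ₀ / cos φ, so h·k = 1.
At 55.6°: h = 0.6524, k = 1.533; principal scales a = 1.533, b = 0.6524.
sin(ω/2) = (a − b)/(a + b) = 0.8805/2.185 = 0.4029, so ω = 2 arcsin(0.4029) ≈ 47.5°.

47.5°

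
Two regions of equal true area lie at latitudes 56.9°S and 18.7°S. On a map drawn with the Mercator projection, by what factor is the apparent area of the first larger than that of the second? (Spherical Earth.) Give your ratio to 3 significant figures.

Mercator areal scale is sec²φ.
At 56.9°: sec²(56.9°) = 1/0.5461² = 3.353.
At 18.7°: sec²(18.7°) = 1/0.9472² = 1.115.
Ratio = 3.353/1.115 = cos²(18.7°)/cos²(56.9°) ≈ 3.01.

3.01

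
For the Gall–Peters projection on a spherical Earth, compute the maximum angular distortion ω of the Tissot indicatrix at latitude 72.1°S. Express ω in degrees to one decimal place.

86.0°

Gall–Peters is a cylindrical equal-area projection with standard parallels at ±45°. For cylindrical equal-area with standard parallel φ₀, h = cos φ / cos φ₀ and k = cos φ₀ / cos φ, so h·k = 1.
At 72.1°: h = 0.4347, k = 2.301; principal scales a = 2.301, b = 0.4347.
sin(ω/2) = (a − b)/(a + b) = 1.866/2.735 = 0.6822, so ω = 2 arcsin(0.6822) ≈ 86.0°.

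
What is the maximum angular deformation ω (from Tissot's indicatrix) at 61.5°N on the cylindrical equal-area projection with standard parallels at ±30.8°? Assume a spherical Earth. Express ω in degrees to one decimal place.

63.8°

A cylindrical equal-area projection with standard parallel φ₀ has meridian scale h = cos φ / cos φ₀ and parallel scale k = cos φ₀ / cos φ (so areas are preserved, h·k = 1).
At 61.5°: h = 0.5555, k = 1.800; principal scales a = 1.800, b = 0.5555.
sin(ω/2) = (a − b)/(a + b) = 1.245/2.356 = 0.5284, so ω = 2 arcsin(0.5284) ≈ 63.8°.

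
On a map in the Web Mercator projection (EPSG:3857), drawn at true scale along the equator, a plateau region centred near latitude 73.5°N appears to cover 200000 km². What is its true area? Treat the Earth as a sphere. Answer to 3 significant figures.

The Mercator projection is conformal; its linear scale factor is the same in every direction and equals sec φ = 1/cos φ.
Areal scale = k² = sec²φ = 1/cos²(73.5°) = 1/0.2840² = 12.40.
True area = apparent / (areal scale) = 200000 / 12.40 ≈ 16100 km².

16100 km²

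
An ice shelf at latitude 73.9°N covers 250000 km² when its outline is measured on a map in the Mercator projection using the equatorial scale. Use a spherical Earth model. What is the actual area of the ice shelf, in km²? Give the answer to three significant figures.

For Mercator, h = k = sec φ (a conformal cylindrical projection has a single point scale, 1/cos φ).
Areal scale = k² = sec²φ = 1/cos²(73.9°) = 1/0.2773² = 13.00.
True area = apparent / (areal scale) = 250000 / 13.00 ≈ 19200 km².

19200 km²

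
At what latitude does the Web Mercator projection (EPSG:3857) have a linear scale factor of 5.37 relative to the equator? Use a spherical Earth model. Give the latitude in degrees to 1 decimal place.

Mercator scale is k = sec φ = 1/cos φ.
1/cos φ = 5.37  ⇒  cos φ = 0.1862  ⇒  φ = arccos(0.1862) ≈ 79.3°.

79.3°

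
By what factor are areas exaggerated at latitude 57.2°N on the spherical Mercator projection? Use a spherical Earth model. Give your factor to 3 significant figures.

3.41

The Mercator projection is conformal; its linear scale factor is the same in every direction and equals sec φ = 1/cos φ.
Areal scale = k² = sec²φ = 1/cos²(57.2°) = 1/0.5417² = 3.408.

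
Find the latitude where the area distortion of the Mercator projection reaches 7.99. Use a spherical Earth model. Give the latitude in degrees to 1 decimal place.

Mercator areal scale is sec²φ.
sec²φ = 7.99  ⇒  cos²φ = 0.1252  ⇒  cos φ = 0.3538.
φ = arccos(0.3538) ≈ 69.3°.

69.3°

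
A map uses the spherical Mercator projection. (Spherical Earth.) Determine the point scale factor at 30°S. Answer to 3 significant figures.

Mercator is conformal, so the point scale is isotropic: h = k = sec φ = 1/cos φ.
k = 1/cos 30° = 1/0.8660 = 1.155.

1.15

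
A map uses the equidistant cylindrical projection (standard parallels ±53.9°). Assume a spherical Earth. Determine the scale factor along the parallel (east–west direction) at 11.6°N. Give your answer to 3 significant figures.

0.601

With standard parallel φ₀ = 53.9°, the equirectangular projection gives x = Rλ cos φ₀, y = Rφ, so h = 1 and k = cos 53.9° / cos φ.
k = cos 53.9° / cos 11.6° = 0.5892/0.9796 = 0.6015.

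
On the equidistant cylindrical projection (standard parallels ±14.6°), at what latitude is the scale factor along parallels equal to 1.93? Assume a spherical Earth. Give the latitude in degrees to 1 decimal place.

59.9°

With standard parallel φ₀ = 14.6°, the equirectangular projection gives x = Rλ cos φ₀, y = Rφ, so h = 1 and k = cos 14.6° / cos φ.
k = cos φ₀ / cos φ = 1.93  ⇒  cos φ = cos 14.6° / 1.93 = 0.5014.
φ = arccos(0.5014) ≈ 59.9°.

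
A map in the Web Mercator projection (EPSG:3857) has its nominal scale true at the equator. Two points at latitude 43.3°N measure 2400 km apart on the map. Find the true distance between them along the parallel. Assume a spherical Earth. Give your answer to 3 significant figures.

1750 km

For Mercator, h = k = sec φ (a conformal cylindrical projection has a single point scale, 1/cos φ).
Along the parallel at 43.3°, map distances are exaggerated by k = sec 43.3° = 1.374.
True distance = 2400 / 1.374 = 2400 × cos 43.3° ≈ 1750 km.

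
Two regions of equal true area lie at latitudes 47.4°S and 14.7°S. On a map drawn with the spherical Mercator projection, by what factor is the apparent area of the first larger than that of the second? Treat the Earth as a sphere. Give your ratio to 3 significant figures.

2.04

On Mercator, area is exaggerated by sec²φ = 1/cos²φ.
At 47.4°: sec²(47.4°) = 1/0.6769² = 2.183.
At 14.7°: sec²(14.7°) = 1/0.9673² = 1.069.
Ratio = 2.183/1.069 = cos²(14.7°)/cos²(47.4°) ≈ 2.04.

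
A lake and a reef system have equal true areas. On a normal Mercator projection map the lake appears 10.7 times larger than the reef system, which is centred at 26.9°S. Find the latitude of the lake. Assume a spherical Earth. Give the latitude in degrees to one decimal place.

On Mercator, (apparent₁)/(apparent₂) = sec²φ₁ / sec²φ₂ when true areas are equal.
cos²φ₂ / cos²φ₁ = 10.7  ⇒  cos φ₁ = cos 26.9° / √10.7 = 0.8918/3.271 = 0.2726.
φ₁ = arccos(0.2726) ≈ 74.2°.

74.2°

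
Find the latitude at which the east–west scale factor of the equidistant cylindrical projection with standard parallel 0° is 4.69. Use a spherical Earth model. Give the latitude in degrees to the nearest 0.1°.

Plate carrée: h = 1, k = sec φ along parallels.
sec φ = 4.69  ⇒  cos φ = 0.2132  ⇒  φ ≈ 77.7°.

77.7°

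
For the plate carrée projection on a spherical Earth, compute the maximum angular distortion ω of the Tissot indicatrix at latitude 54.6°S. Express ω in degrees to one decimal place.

Plate carrée maps x = Rλ, y = Rφ. The meridian scale is h = 1 and the parallel scale is k = 1/cos φ = sec φ.
At 54.6°: h = 1.000, k = 1.726; principal scales a = 1.726, b = 1.000.
sin(ω/2) = (a − b)/(a + b) = 0.7263/2.726 = 0.2664, so ω = 2 arcsin(0.2664) ≈ 30.9°.

30.9°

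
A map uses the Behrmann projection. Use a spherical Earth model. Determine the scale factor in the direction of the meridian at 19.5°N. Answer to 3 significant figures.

1.09

Behrmann is a cylindrical equal-area projection with standard parallels at ±30°. Cylindrical equal-area (φ₀ = 30°): h = cos φ / cos 30° along meridians, k = cos 30° / cos φ along parallels; h·k = 1.
h = cos 19.5° / cos 30° = 0.9426/0.8660 = 1.088.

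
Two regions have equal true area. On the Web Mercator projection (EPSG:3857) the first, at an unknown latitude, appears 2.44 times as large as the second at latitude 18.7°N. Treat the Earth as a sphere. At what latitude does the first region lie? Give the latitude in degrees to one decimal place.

52.7°

Mercator areal scale is sec²φ, so apparent-area ratio = sec²φ₁ / sec²φ₂ = cos²φ₂ / cos²φ₁.
cos²φ₂ / cos²φ₁ = 2.44  ⇒  cos φ₁ = cos 18.7° / √2.44 = 0.9472/1.562 = 0.6064.
φ₁ = arccos(0.6064) ≈ 52.7°.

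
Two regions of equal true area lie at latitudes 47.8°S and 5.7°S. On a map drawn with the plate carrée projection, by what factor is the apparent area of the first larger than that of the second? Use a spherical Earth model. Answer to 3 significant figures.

1.48

Plate carrée maps x = Rλ, y = Rφ. The meridian scale is h = 1 and the parallel scale is k = 1/cos φ = sec φ.
Areal scale at 47.8°: h·k = 1.000 × 1.489 = 1.489.
Areal scale at 5.7°: h·k = 1.000 × 1.005 = 1.005.
Ratio = 1.489/1.005 ≈ 1.48.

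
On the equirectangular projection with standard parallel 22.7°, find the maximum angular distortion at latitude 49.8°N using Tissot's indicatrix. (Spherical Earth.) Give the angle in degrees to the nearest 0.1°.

20.4°

The equidistant cylindrical projection with φ₀ = 22.7° has h = 1 (meridians true) and k = cos φ₀ / cos φ along parallels.
At 49.8°: h = 1.000, k = 1.429; principal scales a = 1.429, b = 1.000.
sin(ω/2) = (a − b)/(a + b) = 0.4293/2.429 = 0.1767, so ω = 2 arcsin(0.1767) ≈ 20.4°.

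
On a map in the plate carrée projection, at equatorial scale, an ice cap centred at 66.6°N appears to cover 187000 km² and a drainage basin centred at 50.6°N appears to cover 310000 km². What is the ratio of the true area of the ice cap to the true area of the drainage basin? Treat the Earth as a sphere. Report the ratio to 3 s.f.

On the plate carrée, areal scale = h·k = 1 × sec φ, so true area = apparent × cos φ.
True area of ice cap: 187000 × cos(66.6°) = 187000 × 0.3971 = 74270 km².
True area of drainage basin: 310000 × cos(50.6°) = 310000 × 0.6347 = 196800 km².
Ratio = 74270 / 196800 ≈ 0.377.

0.377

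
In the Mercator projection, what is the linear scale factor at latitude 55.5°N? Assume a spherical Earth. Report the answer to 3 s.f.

1.77

The Mercator projection is conformal; its linear scale factor is the same in every direction and equals sec φ = 1/cos φ.
k = 1/cos 55.5° = 1/0.5664 = 1.766.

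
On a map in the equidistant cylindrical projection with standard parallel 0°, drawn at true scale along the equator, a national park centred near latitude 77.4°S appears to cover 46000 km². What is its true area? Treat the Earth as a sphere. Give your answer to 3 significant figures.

10000 km²

Plate carrée maps x = Rλ, y = Rφ. The meridian scale is h = 1 and the parallel scale is k = 1/cos φ = sec φ.
Areal scale = h·k = 1 × sec φ; at 77.4°, h = 1.000, k = 4.584, so h·k = 4.584.
True area = apparent / (areal scale) = 46000 / 4.584 ≈ 10000 km².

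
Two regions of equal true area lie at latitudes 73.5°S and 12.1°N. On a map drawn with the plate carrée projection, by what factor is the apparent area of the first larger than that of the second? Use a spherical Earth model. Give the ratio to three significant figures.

In the plate carrée (x = Rλ, y = Rφ), meridians are true-scale (h = 1) and parallels are stretched by k = sec φ.
Areal scale at 73.5°: h·k = 1.000 × 3.521 = 3.521.
Areal scale at 12.1°: h·k = 1.000 × 1.023 = 1.023.
Ratio = 3.521/1.023 ≈ 3.44.

3.44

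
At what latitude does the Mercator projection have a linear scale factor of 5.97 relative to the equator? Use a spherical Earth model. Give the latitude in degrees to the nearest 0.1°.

80.4°

Mercator scale is k = sec φ = 1/cos φ.
1/cos φ = 5.97  ⇒  cos φ = 0.1675  ⇒  φ = arccos(0.1675) ≈ 80.4°.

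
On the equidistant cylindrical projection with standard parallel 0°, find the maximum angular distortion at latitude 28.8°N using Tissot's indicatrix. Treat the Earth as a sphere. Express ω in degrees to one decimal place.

7.6°

For the equirectangular projection with φ₀ = 0 (plate carrée), h = 1 along meridians and k = sec φ along parallels.
At 28.8°: h = 1.000, k = 1.141; principal scales a = 1.141, b = 1.000.
sin(ω/2) = (a − b)/(a + b) = 0.1412/2.141 = 0.06592, so ω = 2 arcsin(0.06592) ≈ 7.6°.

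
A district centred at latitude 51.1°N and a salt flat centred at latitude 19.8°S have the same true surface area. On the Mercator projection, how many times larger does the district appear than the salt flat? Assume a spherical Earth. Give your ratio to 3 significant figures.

2.24

Mercator is conformal with k = sec φ, so areal scale = k² = sec²φ.
At 51.1°: sec²(51.1°) = 1/0.6280² = 2.536.
At 19.8°: sec²(19.8°) = 1/0.9409² = 1.130.
Ratio = 2.536/1.130 = cos²(19.8°)/cos²(51.1°) ≈ 2.24.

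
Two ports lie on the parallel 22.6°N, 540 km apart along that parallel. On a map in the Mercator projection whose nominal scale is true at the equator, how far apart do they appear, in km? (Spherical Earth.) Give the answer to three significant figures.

For Mercator, h = k = sec φ (a conformal cylindrical projection has a single point scale, 1/cos φ).
Along the parallel, k = sec 22.6° = 1/0.9232 = 1.083.
Map distance = 540 × 1.083 ≈ 585 km.

585 km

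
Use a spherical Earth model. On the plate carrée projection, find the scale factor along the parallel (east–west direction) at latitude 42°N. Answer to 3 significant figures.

In the plate carrée (x = Rλ, y = Rφ), meridians are true-scale (h = 1) and parallels are stretched by k = sec φ.
k = 1/cos 42° = 1/0.7431 = 1.346.

1.35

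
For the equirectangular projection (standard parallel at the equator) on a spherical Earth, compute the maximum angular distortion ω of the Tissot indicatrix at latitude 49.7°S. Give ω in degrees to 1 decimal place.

Plate carrée maps x = Rλ, y = Rφ. The meridian scale is h = 1 and the parallel scale is k = 1/cos φ = sec φ.
At 49.7°: h = 1.000, k = 1.546; principal scales a = 1.546, b = 1.000.
sin(ω/2) = (a − b)/(a + b) = 0.5461/2.546 = 0.2145, so ω = 2 arcsin(0.2145) ≈ 24.8°.

24.8°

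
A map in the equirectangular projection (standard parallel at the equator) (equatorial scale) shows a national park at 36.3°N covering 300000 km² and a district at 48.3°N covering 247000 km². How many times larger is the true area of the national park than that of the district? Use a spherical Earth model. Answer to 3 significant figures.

On the plate carrée, areal scale = h·k = 1 × sec φ, so true area = apparent × cos φ.
True area of national park: 300000 × cos(36.3°) = 300000 × 0.8059 = 241800 km².
True area of district: 247000 × cos(48.3°) = 247000 × 0.6652 = 164300 km².
Ratio = 241800 / 164300 ≈ 1.47.

1.47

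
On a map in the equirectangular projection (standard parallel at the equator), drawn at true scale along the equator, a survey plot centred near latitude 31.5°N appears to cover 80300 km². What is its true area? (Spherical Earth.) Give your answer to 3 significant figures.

For the equirectangular projection with φ₀ = 0 (plate carrée), h = 1 along meridians and k = sec φ along parallels.
Areal scale = h·k = 1 × sec φ; at 31.5°, h = 1.000, k = 1.173, so h·k = 1.173.
True area = apparent / (areal scale) = 80300 / 1.173 ≈ 68500 km².

68500 km²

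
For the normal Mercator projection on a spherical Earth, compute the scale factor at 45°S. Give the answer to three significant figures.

1.41

For Mercator, h = k = sec φ (a conformal cylindrical projection has a single point scale, 1/cos φ).
k = 1/cos 45° = 1/0.7071 = 1.414.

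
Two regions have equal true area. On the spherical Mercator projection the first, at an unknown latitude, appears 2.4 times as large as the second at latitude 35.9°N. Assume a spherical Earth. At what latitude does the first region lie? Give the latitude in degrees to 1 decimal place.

Mercator areal scale is sec²φ, so apparent-area ratio = sec²φ₁ / sec²φ₂ = cos²φ₂ / cos²φ₁.
cos²φ₂ / cos²φ₁ = 2.4  ⇒  cos φ₁ = cos 35.9° / √2.4 = 0.8100/1.549 = 0.5229.
φ₁ = arccos(0.5229) ≈ 58.5°.

58.5°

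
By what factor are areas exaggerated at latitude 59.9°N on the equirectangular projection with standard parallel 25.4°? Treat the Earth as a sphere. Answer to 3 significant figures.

1.80

With standard parallel φ₀ = 25.4°, the equirectangular projection gives x = Rλ cos φ₀, y = Rφ, so h = 1 and k = cos 25.4° / cos φ.
Areal scale = h·k = 1 × cos φ₀ / cos φ; at 59.9°, h = 1.000, k = 1.801, so h·k = 1.801.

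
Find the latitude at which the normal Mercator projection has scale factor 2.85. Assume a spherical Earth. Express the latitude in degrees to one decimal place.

69.5°

Mercator scale is k = sec φ = 1/cos φ.
1/cos φ = 2.85  ⇒  cos φ = 0.3509  ⇒  φ = arccos(0.3509) ≈ 69.5°.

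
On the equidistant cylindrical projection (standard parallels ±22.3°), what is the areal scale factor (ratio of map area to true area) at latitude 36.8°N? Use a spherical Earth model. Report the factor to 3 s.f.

1.16

In the equirectangular projection with standard parallel φ₀ = 22.3° (x = Rλ cos φ₀, y = Rφ), meridians are true-scale (h = 1) and the parallel scale is k = cos φ₀ / cos φ.
Areal scale = h·k = 1 × cos φ₀ / cos φ; at 36.8°, h = 1.000, k = 1.155, so h·k = 1.155.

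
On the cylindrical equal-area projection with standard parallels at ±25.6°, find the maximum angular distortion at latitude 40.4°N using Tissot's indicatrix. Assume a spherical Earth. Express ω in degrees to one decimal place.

A cylindrical equal-area projection with standard parallel φ₀ has meridian scale h = cos φ / cos φ₀ and parallel scale k = cos φ₀ / cos φ (so areas are preserved, h·k = 1).
At 40.4°: h = 0.8444, k = 1.184; principal scales a = 1.184, b = 0.8444.
sin(ω/2) = (a − b)/(a + b) = 0.3398/2.029 = 0.1675, so ω = 2 arcsin(0.1675) ≈ 19.3°.

19.3°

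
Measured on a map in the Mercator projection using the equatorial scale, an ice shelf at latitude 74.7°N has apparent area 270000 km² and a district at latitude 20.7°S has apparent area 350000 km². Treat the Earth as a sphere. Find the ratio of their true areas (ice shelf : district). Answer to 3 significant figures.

Since Mercator area scale is 1/cos²φ, the true area equals the apparent area multiplied by cos²φ.
True area of ice shelf: 270000 × cos²(74.7°) = 270000 × 0.06963 = 18800 km².
True area of district: 350000 × cos²(20.7°) = 350000 × 0.8751 = 306300 km².
Ratio = 18800 / 306300 ≈ 0.0614.

0.0614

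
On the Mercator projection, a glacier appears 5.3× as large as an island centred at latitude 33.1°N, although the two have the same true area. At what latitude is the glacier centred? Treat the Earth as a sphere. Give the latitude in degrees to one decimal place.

For equal true areas on Mercator, apparent areas scale as sec²φ, so the ratio is cos²φ₂ / cos²φ₁.
cos²φ₂ / cos²φ₁ = 5.3  ⇒  cos φ₁ = cos 33.1° / √5.3 = 0.8377/2.302 = 0.3639.
φ₁ = arccos(0.3639) ≈ 68.7°.

68.7°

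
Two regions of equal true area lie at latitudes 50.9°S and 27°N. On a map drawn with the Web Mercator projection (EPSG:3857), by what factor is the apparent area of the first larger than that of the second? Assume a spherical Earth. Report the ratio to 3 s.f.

2.00

On Mercator, area is exaggerated by sec²φ = 1/cos²φ.
At 50.9°: sec²(50.9°) = 1/0.6307² = 2.514.
At 27°: sec²(27°) = 1/0.8910² = 1.260.
Ratio = 2.514/1.260 = cos²(27°)/cos²(50.9°) ≈ 2.00.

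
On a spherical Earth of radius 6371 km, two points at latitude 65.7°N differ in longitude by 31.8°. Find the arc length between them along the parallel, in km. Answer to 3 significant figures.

Arc length along a parallel = R cos φ · Δλ (with Δλ in radians).
= 6371 × cos 65.7° × (31.8° × π/180) = 6371 × 0.4115 × 0.5550 ≈ 1460 km.

1460 km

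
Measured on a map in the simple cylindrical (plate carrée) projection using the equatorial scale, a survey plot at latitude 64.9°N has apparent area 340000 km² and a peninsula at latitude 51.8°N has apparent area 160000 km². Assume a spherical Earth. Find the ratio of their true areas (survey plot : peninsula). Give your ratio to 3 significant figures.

Plate carrée has h = 1 and k = sec φ, giving areal scale sec φ; true area = (apparent area) · cos φ.
True area of survey plot: 340000 × cos(64.9°) = 340000 × 0.4242 = 144200 km².
True area of peninsula: 160000 × cos(51.8°) = 160000 × 0.6184 = 98950 km².
Ratio = 144200 / 98950 ≈ 1.46.

1.46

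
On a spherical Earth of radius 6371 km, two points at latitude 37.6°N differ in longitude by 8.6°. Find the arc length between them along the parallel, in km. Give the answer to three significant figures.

Arc length along a parallel = R cos φ · Δλ (with Δλ in radians).
= 6371 × cos 37.6° × (8.6° × π/180) = 6371 × 0.7923 × 0.1501 ≈ 758 km.

758 km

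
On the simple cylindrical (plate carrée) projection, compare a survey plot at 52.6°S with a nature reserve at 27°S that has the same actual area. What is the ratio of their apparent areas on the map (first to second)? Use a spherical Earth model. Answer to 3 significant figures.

1.47

For the equirectangular projection with φ₀ = 0 (plate carrée), h = 1 along meridians and k = sec φ along parallels.
Areal scale at 52.6°: h·k = 1.000 × 1.646 = 1.646.
Areal scale at 27°: h·k = 1.000 × 1.122 = 1.122.
Ratio = 1.646/1.122 ≈ 1.47.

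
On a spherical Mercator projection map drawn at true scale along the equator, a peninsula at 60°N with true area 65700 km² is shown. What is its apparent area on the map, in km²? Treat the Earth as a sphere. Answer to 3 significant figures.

263000 km²

For Mercator, h = k = sec φ (a conformal cylindrical projection has a single point scale, 1/cos φ).
Areal scale = k² = sec²φ = 1/cos²(60°) = 1/0.5000² = 4.000.
Apparent area = 65700 × 4.000 ≈ 263000 km².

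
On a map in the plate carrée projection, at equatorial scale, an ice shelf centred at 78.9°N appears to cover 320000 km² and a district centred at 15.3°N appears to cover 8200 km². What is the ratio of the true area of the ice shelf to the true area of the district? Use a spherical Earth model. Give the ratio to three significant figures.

7.79

On the plate carrée, areal scale = h·k = 1 × sec φ, so true area = apparent × cos φ.
True area of ice shelf: 320000 × cos(78.9°) = 320000 × 0.1925 = 61610 km².
True area of district: 8200 × cos(15.3°) = 8200 × 0.9646 = 7909 km².
Ratio = 61610 / 7909 ≈ 7.79.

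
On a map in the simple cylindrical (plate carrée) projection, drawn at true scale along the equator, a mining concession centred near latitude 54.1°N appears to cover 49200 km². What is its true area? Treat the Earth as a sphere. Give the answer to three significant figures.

In the plate carrée (x = Rλ, y = Rφ), meridians are true-scale (h = 1) and parallels are stretched by k = sec φ.
Areal scale = h·k = 1 × sec φ; at 54.1°, h = 1.000, k = 1.705, so h·k = 1.705.
True area = apparent / (areal scale) = 49200 / 1.705 ≈ 28800 km².

28800 km²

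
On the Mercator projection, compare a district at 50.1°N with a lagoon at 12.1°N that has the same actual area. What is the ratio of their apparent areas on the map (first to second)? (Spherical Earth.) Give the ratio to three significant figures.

2.32

Mercator areal scale is sec²φ.
At 50.1°: sec²(50.1°) = 1/0.6414² = 2.430.
At 12.1°: sec²(12.1°) = 1/0.9778² = 1.046.
Ratio = 2.430/1.046 = cos²(12.1°)/cos²(50.1°) ≈ 2.32.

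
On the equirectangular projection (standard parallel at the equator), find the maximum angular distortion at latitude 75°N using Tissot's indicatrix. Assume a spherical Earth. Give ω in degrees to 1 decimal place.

72.1°

Plate carrée maps x = Rλ, y = Rφ. The meridian scale is h = 1 and the parallel scale is k = 1/cos φ = sec φ.
At 75°: h = 1.000, k = 3.864; principal scales a = 3.864, b = 1.000.
sin(ω/2) = (a − b)/(a + b) = 2.864/4.864 = 0.5888, so ω = 2 arcsin(0.5888) ≈ 72.1°.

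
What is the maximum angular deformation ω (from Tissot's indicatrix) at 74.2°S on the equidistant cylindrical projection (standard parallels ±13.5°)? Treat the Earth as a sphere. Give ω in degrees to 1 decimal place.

The equidistant cylindrical projection with φ₀ = 13.5° has h = 1 (meridians true) and k = cos φ₀ / cos φ along parallels.
At 74.2°: h = 1.000, k = 3.571; principal scales a = 3.571, b = 1.000.
sin(ω/2) = (a − b)/(a + b) = 2.571/4.571 = 0.5625, so ω = 2 arcsin(0.5625) ≈ 68.5°.

68.5°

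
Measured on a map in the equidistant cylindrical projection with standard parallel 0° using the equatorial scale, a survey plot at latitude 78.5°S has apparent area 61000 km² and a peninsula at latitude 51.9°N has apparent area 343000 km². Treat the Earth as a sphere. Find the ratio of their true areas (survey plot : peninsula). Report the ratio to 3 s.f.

On the plate carrée, areal scale = h·k = 1 × sec φ, so true area = apparent × cos φ.
True area of survey plot: 61000 × cos(78.5°) = 61000 × 0.1994 = 12160 km².
True area of peninsula: 343000 × cos(51.9°) = 343000 × 0.6170 = 211600 km².
Ratio = 12160 / 211600 ≈ 0.0575.

0.0575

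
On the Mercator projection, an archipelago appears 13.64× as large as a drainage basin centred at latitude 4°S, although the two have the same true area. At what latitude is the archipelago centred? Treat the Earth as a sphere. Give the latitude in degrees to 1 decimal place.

74.3°

On Mercator, (apparent₁)/(apparent₂) = sec²φ₁ / sec²φ₂ when true areas are equal.
cos²φ₂ / cos²φ₁ = 13.64  ⇒  cos φ₁ = cos 4° / √13.64 = 0.9976/3.693 = 0.2701.
φ₁ = arccos(0.2701) ≈ 74.3°.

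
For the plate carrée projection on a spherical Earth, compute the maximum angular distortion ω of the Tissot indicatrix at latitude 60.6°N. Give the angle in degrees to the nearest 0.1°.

39.9°

Plate carrée maps x = Rλ, y = Rφ. The meridian scale is h = 1 and the parallel scale is k = 1/cos φ = sec φ.
At 60.6°: h = 1.000, k = 2.037; principal scales a = 2.037, b = 1.000.
sin(ω/2) = (a − b)/(a + b) = 1.037/3.037 = 0.3415, so ω = 2 arcsin(0.3415) ≈ 39.9°.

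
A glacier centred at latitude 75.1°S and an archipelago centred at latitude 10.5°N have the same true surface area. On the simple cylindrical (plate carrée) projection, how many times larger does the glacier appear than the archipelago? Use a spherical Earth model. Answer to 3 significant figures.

Plate carrée maps x = Rλ, y = Rφ. The meridian scale is h = 1 and the parallel scale is k = 1/cos φ = sec φ.
Areal scale at 75.1°: h·k = 1.000 × 3.889 = 3.889.
Areal scale at 10.5°: h·k = 1.000 × 1.017 = 1.017.
Ratio = 3.889/1.017 ≈ 3.82.

3.82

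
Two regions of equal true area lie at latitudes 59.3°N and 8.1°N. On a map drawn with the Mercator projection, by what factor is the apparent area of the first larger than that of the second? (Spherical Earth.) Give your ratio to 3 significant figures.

3.76

Mercator is conformal with k = sec φ, so areal scale = k² = sec²φ.
At 59.3°: sec²(59.3°) = 1/0.5105² = 3.837.
At 8.1°: sec²(8.1°) = 1/0.9900² = 1.020.
Ratio = 3.837/1.020 = cos²(8.1°)/cos²(59.3°) ≈ 3.76.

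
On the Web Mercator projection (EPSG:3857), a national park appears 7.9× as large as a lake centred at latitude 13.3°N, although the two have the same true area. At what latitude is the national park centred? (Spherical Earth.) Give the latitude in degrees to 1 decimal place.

69.7°

Mercator areal scale is sec²φ, so apparent-area ratio = sec²φ₁ / sec²φ₂ = cos²φ₂ / cos²φ₁.
cos²φ₂ / cos²φ₁ = 7.9  ⇒  cos φ₁ = cos 13.3° / √7.9 = 0.9732/2.811 = 0.3462.
φ₁ = arccos(0.3462) ≈ 69.7°.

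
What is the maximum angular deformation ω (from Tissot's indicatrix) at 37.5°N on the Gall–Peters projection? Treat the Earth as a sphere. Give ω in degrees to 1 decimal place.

The Gall–Peters projection is cylindrical equal-area with φ₀ = 45°. For cylindrical equal-area with standard parallel φ₀, h = cos φ / cos φ₀ and k = cos φ₀ / cos φ, so h·k = 1.
At 37.5°: h = 1.122, k = 0.8913; principal scales a = 1.122, b = 0.8913.
sin(ω/2) = (a − b)/(a + b) = 0.2307/2.013 = 0.1146, so ω = 2 arcsin(0.1146) ≈ 13.2°.

13.2°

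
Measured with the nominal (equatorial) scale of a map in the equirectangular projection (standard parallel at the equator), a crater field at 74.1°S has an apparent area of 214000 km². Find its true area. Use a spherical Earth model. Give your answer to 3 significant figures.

58600 km²

In the plate carrée (x = Rλ, y = Rφ), meridians are true-scale (h = 1) and parallels are stretched by k = sec φ.
Areal scale = h·k = 1 × sec φ; at 74.1°, h = 1.000, k = 3.650, so h·k = 3.650.
True area = apparent / (areal scale) = 214000 / 3.650 ≈ 58600 km².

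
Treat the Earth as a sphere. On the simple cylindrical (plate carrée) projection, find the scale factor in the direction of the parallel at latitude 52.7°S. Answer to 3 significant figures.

For the equirectangular projection with φ₀ = 0 (plate carrée), h = 1 along meridians and k = sec φ along parallels.
k = 1/cos 52.7° = 1/0.6060 = 1.650.

1.65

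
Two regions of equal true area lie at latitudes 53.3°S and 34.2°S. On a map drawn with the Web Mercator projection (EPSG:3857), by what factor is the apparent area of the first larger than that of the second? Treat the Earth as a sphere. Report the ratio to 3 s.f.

1.92

On Mercator, area is exaggerated by sec²φ = 1/cos²φ.
At 53.3°: sec²(53.3°) = 1/0.5976² = 2.800.
At 34.2°: sec²(34.2°) = 1/0.8271² = 1.462.
Ratio = 2.800/1.462 = cos²(34.2°)/cos²(53.3°) ≈ 1.92.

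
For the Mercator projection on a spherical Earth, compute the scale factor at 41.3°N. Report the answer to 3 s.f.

The Mercator projection is conformal; its linear scale factor is the same in every direction and equals sec φ = 1/cos φ.
k = 1/cos 41.3° = 1/0.7513 = 1.331.

1.33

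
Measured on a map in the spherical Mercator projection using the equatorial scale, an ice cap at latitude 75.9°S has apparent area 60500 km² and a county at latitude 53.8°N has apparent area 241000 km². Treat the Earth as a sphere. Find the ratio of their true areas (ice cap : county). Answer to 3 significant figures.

0.0427

On Mercator the areal scale is sec²φ, so true area = apparent × cos²φ.
True area of ice cap: 60500 × cos²(75.9°) = 60500 × 0.05935 = 3591 km².
True area of county: 241000 × cos²(53.8°) = 241000 × 0.3488 = 84060 km².
Ratio = 3591 / 84060 ≈ 0.0427.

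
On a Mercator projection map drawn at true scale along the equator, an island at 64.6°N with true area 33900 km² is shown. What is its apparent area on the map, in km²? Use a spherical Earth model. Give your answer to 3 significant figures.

The Mercator projection is conformal; its linear scale factor is the same in every direction and equals sec φ = 1/cos φ.
Areal scale = k² = sec²φ = 1/cos²(64.6°) = 1/0.4289² = 5.435.
Apparent area = 33900 × 5.435 ≈ 184000 km².

184000 km²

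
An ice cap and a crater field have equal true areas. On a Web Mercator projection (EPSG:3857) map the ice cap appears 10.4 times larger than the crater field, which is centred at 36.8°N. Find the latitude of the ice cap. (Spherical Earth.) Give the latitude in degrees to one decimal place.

On Mercator, (apparent₁)/(apparent₂) = sec²φ₁ / sec²φ₂ when true areas are equal.
cos²φ₂ / cos²φ₁ = 10.4  ⇒  cos φ₁ = cos 36.8° / √10.4 = 0.8007/3.225 = 0.2483.
φ₁ = arccos(0.2483) ≈ 75.6°.

75.6°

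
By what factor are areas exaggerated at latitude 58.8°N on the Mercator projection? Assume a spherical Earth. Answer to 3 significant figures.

3.73

For Mercator, h = k = sec φ (a conformal cylindrical projection has a single point scale, 1/cos φ).
Areal scale = k² = sec²φ = 1/cos²(58.8°) = 1/0.5180² = 3.726.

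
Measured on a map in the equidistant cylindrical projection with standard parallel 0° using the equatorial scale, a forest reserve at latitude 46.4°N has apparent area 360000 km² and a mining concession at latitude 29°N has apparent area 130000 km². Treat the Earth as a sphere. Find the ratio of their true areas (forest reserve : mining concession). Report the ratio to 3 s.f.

Plate carrée has h = 1 and k = sec φ, giving areal scale sec φ; true area = (apparent area) · cos φ.
True area of forest reserve: 360000 × cos(46.4°) = 360000 × 0.6896 = 248300 km².
True area of mining concession: 130000 × cos(29°) = 130000 × 0.8746 = 113700 km².
Ratio = 248300 / 113700 ≈ 2.18.

2.18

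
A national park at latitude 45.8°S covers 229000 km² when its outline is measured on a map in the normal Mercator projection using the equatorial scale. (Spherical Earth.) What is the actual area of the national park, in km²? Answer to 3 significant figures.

For Mercator, h = k = sec φ (a conformal cylindrical projection has a single point scale, 1/cos φ).
Areal scale = k² = sec²φ = 1/cos²(45.8°) = 1/0.6972² = 2.057.
True area = apparent / (areal scale) = 229000 / 2.057 ≈ 111000 km².

111000 km²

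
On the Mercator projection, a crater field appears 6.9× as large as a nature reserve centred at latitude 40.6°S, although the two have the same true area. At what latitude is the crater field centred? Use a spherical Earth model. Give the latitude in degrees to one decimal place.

On Mercator, (apparent₁)/(apparent₂) = sec²φ₁ / sec²φ₂ when true areas are equal.
cos²φ₂ / cos²φ₁ = 6.9  ⇒  cos φ₁ = cos 40.6° / √6.9 = 0.7593/2.627 = 0.2890.
φ₁ = arccos(0.2890) ≈ 73.2°.

73.2°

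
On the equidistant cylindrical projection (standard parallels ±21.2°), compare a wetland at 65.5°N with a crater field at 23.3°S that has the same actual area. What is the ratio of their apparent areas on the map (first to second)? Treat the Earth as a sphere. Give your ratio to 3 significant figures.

2.21

With standard parallel φ₀ = 21.2°, the equirectangular projection gives x = Rλ cos φ₀, y = Rφ, so h = 1 and k = cos 21.2° / cos φ.
Areal scale at 65.5°: h·k = 1.000 × 2.248 = 2.248.
Areal scale at 23.3°: h·k = 1.000 × 1.015 = 1.015.
Ratio = 2.248/1.015 ≈ 2.21.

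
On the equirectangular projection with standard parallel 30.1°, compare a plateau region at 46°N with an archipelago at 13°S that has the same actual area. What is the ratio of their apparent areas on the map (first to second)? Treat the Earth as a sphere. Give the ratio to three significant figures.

With standard parallel φ₀ = 30.1°, the equirectangular projection gives x = Rλ cos φ₀, y = Rφ, so h = 1 and k = cos 30.1° / cos φ.
Areal scale at 46°: h·k = 1.000 × 1.245 = 1.245.
Areal scale at 13°: h·k = 1.000 × 0.8879 = 0.8879.
Ratio = 1.245/0.8879 ≈ 1.40.

1.40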